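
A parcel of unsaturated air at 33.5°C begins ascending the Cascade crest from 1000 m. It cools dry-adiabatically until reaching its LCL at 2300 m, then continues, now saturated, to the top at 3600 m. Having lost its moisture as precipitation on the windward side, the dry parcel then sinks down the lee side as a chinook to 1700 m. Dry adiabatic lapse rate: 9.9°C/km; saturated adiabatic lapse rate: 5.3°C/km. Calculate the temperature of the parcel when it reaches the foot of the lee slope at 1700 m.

From 1000 m to 2300 m (dry): cools by 9.9 × 1.3 = 12.87°C, giving 20.63°C.
From 2300 m to 3600 m (saturated): cools by 5.3 × 1.3 = 6.89°C, giving 13.74°C.
From 3600 m to 1700 m (dry descent): warms by 9.9 × 1.9 = 18.81°C, giving 32.55°C.

32.55°C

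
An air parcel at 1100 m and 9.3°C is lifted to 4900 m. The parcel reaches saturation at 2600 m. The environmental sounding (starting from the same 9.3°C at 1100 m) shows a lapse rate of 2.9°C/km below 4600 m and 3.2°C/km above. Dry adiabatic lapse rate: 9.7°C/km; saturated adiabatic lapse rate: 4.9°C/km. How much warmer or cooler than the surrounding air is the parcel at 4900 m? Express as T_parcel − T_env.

-14.71°C (parcel cooler than environment)

Parcel:
  From 1100 m to 2600 m (dry): cools by 9.7 × 1.5 = 14.55°C, giving -5.25°C.
  From 2600 m to 4900 m (saturated): cools by 4.9 × 2.3 = 11.27°C, giving -16.52°C.
Environment:
  From 1100 m to 4600 m (environment, lower layer): cools by 2.9 × 3.5 = 10.15°C, giving -0.85°C.
  From 4600 m to 4900 m (environment, upper layer): cools by 3.2 × 0.3 = 0.96°C, giving -1.81°C.
T_parcel − T_env = -16.52 − (-1.81) = -14.71°C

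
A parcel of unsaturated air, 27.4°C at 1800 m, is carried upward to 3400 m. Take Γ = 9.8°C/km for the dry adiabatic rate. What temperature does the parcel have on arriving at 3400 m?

11.72°C

1800 → 3400 m (dry adiabatic, 9.8°C/km): ΔT = -9.8 × 1.6 = -15.68°C → T = 11.72°C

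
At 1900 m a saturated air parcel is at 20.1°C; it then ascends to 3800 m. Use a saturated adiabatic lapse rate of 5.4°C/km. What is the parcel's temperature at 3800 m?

9.84°C

1900–3800 m, saturated adiabatic: Δz = 1.9 km ⇒ ΔT = -10.26°C; T = 9.84°C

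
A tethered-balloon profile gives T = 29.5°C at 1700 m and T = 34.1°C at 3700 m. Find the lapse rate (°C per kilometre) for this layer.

Γ = −ΔT/Δz = (29.5 − 34.1) / (3700 − 1700) m
  = -4.6°C / 2 km = -2.3°C/km

-2.3°C/km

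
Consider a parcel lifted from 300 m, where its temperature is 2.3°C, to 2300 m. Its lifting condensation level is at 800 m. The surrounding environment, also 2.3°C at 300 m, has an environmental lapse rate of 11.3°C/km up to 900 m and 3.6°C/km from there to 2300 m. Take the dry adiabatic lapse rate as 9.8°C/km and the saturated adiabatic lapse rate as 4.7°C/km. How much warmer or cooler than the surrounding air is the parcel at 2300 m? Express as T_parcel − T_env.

-0.13°C (parcel cooler than environment)

Parcel:
  300 → 800 m (dry, 9.8°C/km): ΔT = -9.8 × 0.5 = -4.9°C → T = -2.6°C
  800 → 2300 m (saturated, 4.7°C/km): ΔT = -4.7 × 1.5 = -7.05°C → T = -9.65°C
Environment:
  300 → 900 m (environment, lower layer, 11.3°C/km): ΔT = -11.3 × 0.6 = -6.78°C → T = -4.48°C
  900 → 2300 m (environment, upper layer, 3.6°C/km): ΔT = -3.6 × 1.4 = -5.04°C → T = -9.52°C
T_parcel − T_env = -9.65 − (-9.52) = -0.13°C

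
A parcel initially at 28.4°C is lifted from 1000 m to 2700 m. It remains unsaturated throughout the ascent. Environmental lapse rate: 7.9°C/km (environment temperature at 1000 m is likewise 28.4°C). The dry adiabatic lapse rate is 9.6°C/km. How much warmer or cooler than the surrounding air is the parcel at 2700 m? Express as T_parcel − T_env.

Parcel:
  From 1000 m to 2700 m (dry): cools by 9.6 × 1.7 = 16.32°C, giving 12.08°C.
Environment:
  From 1000 m to 2700 m (environment): cools by 7.9 × 1.7 = 13.43°C, giving 14.97°C.
T_parcel − T_env = 12.08 − 14.97 = -2.89°C

-2.89°C (parcel cooler than environment)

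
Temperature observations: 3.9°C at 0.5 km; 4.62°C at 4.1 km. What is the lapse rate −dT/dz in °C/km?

-0.2°C/km

Γ = −ΔT/Δz = (3.9 − 4.62) / (4100 − 500) m
  = -0.72°C / 3.6 km = -0.2°C/km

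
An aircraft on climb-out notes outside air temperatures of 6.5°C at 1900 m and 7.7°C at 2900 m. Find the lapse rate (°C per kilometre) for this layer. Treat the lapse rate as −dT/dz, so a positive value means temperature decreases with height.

Γ = −ΔT/Δz = (6.5 − 7.7) / (2900 − 1900) m
  = -1.2°C / 1 km = -1.2°C/km

-1.2°C/km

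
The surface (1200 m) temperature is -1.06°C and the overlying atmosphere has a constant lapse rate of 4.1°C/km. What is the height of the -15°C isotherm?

Height above start = (-1.06 − (-15)) / 4.1 = 3.4 km
Altitude = 1200 m + 3400 m = 4600 m

4600 m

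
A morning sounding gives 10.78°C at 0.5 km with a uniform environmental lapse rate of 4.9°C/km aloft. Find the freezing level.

2.7 km

Height above start = (10.78 − 0) / 4.9 = 2.2 km
Altitude = 500 m + 2200 m = 2700 m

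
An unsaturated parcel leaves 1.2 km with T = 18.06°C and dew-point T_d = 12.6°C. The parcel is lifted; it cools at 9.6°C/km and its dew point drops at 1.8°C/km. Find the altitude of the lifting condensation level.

1.9 km

T and T_d converge at 9.6 − 1.8 = 7.8°C per km
Height above start = (18.06 − 12.6) / 7.8 = 0.7 km
LCL altitude = 1200 m + 700 m = 1900 m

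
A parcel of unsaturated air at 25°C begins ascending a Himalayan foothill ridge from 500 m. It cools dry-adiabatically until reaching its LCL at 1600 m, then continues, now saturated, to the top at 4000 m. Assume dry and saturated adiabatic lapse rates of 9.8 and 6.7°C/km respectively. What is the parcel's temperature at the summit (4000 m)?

Dry to 1600 m: -9.8 × 1.1 km = -10.78°C, so T = 14.22°C.
Saturated to 4000 m: -6.7 × 2.4 km = -16.08°C, so T = -1.86°C.

-1.86°C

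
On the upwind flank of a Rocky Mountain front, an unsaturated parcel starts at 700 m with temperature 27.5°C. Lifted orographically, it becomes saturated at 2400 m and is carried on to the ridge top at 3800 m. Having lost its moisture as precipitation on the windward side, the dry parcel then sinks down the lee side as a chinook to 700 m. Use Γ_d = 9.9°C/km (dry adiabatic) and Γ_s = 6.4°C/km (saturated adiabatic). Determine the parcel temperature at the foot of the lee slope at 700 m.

From 700 m to 2400 m (dry): cools by 9.9 × 1.7 = 16.83°C, giving 10.67°C.
From 2400 m to 3800 m (saturated): cools by 6.4 × 1.4 = 8.96°C, giving 1.71°C.
From 3800 m to 700 m (dry descent): warms by 9.9 × 3.1 = 30.69°C, giving 32.4°C.

32.4°C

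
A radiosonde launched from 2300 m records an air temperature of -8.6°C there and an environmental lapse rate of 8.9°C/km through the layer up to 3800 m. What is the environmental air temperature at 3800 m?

-21.95°C

2300–3800 m, environmental: Δz = 1.5 km ⇒ ΔT = -13.35°C; T = -21.95°C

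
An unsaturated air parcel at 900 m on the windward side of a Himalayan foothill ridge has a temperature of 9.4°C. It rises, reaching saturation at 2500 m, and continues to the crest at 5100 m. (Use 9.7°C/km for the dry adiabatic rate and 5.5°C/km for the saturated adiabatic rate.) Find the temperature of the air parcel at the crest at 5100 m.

-20.42°C

Dry to 2500 m: -9.7 × 1.6 km = -15.52°C, so T = -6.12°C.
Saturated to 5100 m: -5.5 × 2.6 km = -14.3°C, so T = -20.42°C.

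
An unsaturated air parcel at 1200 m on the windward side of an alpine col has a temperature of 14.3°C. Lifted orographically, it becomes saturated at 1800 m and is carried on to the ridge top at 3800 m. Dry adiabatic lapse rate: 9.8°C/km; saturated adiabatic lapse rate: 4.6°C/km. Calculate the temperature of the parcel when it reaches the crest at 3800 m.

-0.78°C

Dry to 1800 m: -9.8 × 0.6 km = -5.88°C, so T = 8.42°C.
Saturated to 3800 m: -4.6 × 2 km = -9.2°C, so T = -0.78°C.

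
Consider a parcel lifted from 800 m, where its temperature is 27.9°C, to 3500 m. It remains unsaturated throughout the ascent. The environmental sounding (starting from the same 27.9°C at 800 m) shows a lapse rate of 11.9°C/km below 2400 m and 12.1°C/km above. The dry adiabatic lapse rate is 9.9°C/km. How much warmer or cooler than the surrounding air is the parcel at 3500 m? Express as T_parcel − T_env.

+5.62°C (parcel warmer than environment)

Parcel:
  800 → 3500 m (dry, 9.9°C/km): ΔT = -9.9 × 2.7 = -26.73°C → T = 1.17°C
Environment:
  800 → 2400 m (environment, lower layer, 11.9°C/km): ΔT = -11.9 × 1.6 = -19.04°C → T = 8.86°C
  2400 → 3500 m (environment, upper layer, 12.1°C/km): ΔT = -12.1 × 1.1 = -13.31°C → T = -4.45°C
T_parcel − T_env = 1.17 − (-4.45) = +5.62°C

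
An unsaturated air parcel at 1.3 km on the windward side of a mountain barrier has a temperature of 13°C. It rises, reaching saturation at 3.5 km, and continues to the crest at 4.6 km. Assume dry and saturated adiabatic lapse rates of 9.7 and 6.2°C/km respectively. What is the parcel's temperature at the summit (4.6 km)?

Dry to 3500 m: -9.7 × 2.2 km = -21.34°C, so T = -8.34°C.
Saturated to 4600 m: -6.2 × 1.1 km = -6.82°C, so T = -15.16°C.

-15.16°C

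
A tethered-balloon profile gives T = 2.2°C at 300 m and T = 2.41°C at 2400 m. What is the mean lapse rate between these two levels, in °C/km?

Γ = −ΔT/Δz = (2.2 − 2.41) / (2400 − 300) m
  = -0.21°C / 2.1 km = -0.1°C/km

-0.1°C/km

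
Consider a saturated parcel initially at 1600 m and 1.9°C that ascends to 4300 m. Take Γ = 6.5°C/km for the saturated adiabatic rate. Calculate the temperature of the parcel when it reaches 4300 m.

-15.65°C

1600–4300 m, saturated adiabatic: Δz = 2.7 km ⇒ ΔT = -17.55°C; T = -15.65°C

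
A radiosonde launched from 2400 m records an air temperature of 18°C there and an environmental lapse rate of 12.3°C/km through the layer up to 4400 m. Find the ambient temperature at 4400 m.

2400–4400 m, environmental: Δz = 2 km ⇒ ΔT = -24.6°C; T = -6.6°C

-6.6°C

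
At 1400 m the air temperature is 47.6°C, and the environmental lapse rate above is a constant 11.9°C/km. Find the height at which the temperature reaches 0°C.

Height above start = (47.6 − 0) / 11.9 = 4 km
Altitude = 1400 m + 4000 m = 5400 m

5400 m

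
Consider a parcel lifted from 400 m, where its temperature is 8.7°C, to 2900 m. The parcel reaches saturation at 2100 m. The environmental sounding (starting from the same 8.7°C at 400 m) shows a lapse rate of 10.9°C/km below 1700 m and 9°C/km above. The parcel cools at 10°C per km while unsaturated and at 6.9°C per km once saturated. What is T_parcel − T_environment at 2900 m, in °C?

+2.45°C (parcel warmer than environment)

Parcel:
  Dry to 2100 m: -10 × 1.7 km = -17°C, so T = -8.3°C.
  Saturated to 2900 m: -6.9 × 0.8 km = -5.52°C, so T = -13.82°C.
Environment:
  Environment, lower layer to 1700 m: -10.9 × 1.3 km = -14.17°C, so T = -5.47°C.
  Environment, upper layer to 2900 m: -9 × 1.2 km = -10.8°C, so T = -16.27°C.
T_parcel − T_env = -13.82 − (-16.27) = +2.45°C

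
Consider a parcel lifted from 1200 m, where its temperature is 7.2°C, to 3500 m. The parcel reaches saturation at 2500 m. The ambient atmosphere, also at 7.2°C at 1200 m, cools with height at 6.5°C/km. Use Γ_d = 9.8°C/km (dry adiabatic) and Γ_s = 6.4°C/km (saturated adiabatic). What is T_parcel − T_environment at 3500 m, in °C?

-4.19°C (parcel cooler than environment)

Parcel:
  From 1200 m to 2500 m (dry): cools by 9.8 × 1.3 = 12.74°C, giving -5.54°C.
  From 2500 m to 3500 m (saturated): cools by 6.4 × 1 = 6.4°C, giving -11.94°C.
Environment:
  From 1200 m to 3500 m (environment): cools by 6.5 × 2.3 = 14.95°C, giving -7.75°C.
T_parcel − T_env = -11.94 − (-7.75) = -4.19°C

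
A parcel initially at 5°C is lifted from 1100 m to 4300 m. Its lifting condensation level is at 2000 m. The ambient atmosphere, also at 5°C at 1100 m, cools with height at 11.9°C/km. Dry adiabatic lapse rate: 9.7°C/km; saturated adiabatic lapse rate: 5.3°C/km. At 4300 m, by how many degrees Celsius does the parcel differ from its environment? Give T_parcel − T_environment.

+17.16°C (parcel warmer than environment)

Parcel:
  From 1100 m to 2000 m (dry): cools by 9.7 × 0.9 = 8.73°C, giving -3.73°C.
  From 2000 m to 4300 m (saturated): cools by 5.3 × 2.3 = 12.19°C, giving -15.92°C.
Environment:
  From 1100 m to 4300 m (environment): cools by 11.9 × 3.2 = 38.08°C, giving -33.08°C.
T_parcel − T_env = -15.92 − (-33.08) = +17.16°C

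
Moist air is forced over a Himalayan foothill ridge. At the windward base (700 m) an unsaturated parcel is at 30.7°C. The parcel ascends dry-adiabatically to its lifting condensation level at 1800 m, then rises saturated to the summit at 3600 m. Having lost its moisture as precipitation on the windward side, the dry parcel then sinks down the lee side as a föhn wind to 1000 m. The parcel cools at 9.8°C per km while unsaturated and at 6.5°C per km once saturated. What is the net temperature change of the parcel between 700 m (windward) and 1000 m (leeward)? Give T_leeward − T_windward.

+3°C

Dry to 1800 m: -9.8 × 1.1 km = -10.78°C, so T = 19.92°C.
Saturated to 3600 m: -6.5 × 1.8 km = -11.7°C, so T = 8.22°C.
Dry descent to 1000 m: +9.8 × 2.6 km = +25.48°C, so T = 33.7°C.
Net change vs windward start: 33.7 − 30.7 = +3°C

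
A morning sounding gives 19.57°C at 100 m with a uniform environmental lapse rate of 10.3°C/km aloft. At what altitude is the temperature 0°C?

Height above start = (19.57 − 0) / 10.3 = 1.9 km
Altitude = 100 m + 1900 m = 2000 m

2000 m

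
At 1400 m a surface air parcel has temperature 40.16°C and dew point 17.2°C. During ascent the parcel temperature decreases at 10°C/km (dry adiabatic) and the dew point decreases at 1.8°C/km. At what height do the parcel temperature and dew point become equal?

T and T_d converge at 10 − 1.8 = 8.2°C per km
Height above start = (40.16 − 17.2) / 8.2 = 2.8 km
LCL altitude = 1400 m + 2800 m = 4200 m

4200 m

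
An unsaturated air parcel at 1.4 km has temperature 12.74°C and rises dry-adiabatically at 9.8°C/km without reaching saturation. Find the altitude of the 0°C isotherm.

Height above start = (12.74 − 0) / 9.8 = 1.3 km
Altitude = 1400 m + 1300 m = 2700 m

2.7 km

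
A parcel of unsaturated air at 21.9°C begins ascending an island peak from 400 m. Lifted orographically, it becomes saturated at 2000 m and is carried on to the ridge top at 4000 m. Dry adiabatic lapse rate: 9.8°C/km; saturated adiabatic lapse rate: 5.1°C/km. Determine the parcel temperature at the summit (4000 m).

-3.98°C

From 400 m to 2000 m (dry): cools by 9.8 × 1.6 = 15.68°C, giving 6.22°C.
From 2000 m to 4000 m (saturated): cools by 5.1 × 2 = 10.2°C, giving -3.98°C.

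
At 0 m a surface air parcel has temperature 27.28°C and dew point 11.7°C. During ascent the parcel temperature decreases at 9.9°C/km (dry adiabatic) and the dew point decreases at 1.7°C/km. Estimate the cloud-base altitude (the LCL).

T and T_d converge at 9.9 − 1.7 = 8.2°C per km
Height above start = (27.28 − 11.7) / 8.2 = 1.9 km
LCL altitude = 0 m + 1900 m = 1900 m

1900 m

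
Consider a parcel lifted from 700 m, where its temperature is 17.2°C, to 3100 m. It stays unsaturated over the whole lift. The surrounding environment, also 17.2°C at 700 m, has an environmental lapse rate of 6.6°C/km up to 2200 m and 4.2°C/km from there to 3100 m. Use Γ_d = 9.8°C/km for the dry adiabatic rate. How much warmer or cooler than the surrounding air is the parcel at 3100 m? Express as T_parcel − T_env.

-9.84°C (parcel cooler than environment)

Parcel:
  Dry to 3100 m: -9.8 × 2.4 km = -23.52°C, so T = -6.32°C.
Environment:
  Environment, lower layer to 2200 m: -6.6 × 1.5 km = -9.9°C, so T = 7.3°C.
  Environment, upper layer to 3100 m: -4.2 × 0.9 km = -3.78°C, so T = 3.52°C.
T_parcel − T_env = -6.32 − 3.52 = -9.84°C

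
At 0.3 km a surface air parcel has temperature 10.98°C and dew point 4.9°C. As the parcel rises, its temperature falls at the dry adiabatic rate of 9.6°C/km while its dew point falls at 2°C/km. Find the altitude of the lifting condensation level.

T and T_d converge at 9.6 − 2 = 7.6°C per km
Height above start = (10.98 − 4.9) / 7.6 = 0.8 km
LCL altitude = 300 m + 800 m = 1100 m

1.1 km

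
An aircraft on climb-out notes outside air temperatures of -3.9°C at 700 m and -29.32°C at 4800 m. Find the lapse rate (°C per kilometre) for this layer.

6.2°C/km

Γ = −ΔT/Δz = (-3.9 − (-29.32)) / (4800 − 700) m
  = 25.42°C / 4.1 km = 6.2°C/km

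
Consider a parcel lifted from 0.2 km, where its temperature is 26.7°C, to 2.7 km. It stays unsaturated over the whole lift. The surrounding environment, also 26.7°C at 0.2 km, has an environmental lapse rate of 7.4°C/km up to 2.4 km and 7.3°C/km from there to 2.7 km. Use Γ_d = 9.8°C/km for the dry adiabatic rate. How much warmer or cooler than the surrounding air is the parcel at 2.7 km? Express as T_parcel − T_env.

-6.03°C (parcel cooler than environment)

Parcel:
  Dry to 2700 m: -9.8 × 2.5 km = -24.5°C, so T = 2.2°C.
Environment:
  Environment, lower layer to 2400 m: -7.4 × 2.2 km = -16.28°C, so T = 10.42°C.
  Environment, upper layer to 2700 m: -7.3 × 0.3 km = -2.19°C, so T = 8.23°C.
T_parcel − T_env = 2.2 − 8.23 = -6.03°C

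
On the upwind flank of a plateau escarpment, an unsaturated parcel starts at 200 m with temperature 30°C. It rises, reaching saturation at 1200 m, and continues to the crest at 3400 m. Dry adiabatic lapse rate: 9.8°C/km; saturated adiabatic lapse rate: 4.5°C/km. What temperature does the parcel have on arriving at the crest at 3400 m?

10.3°C

Dry to 1200 m: -9.8 × 1 km = -9.8°C, so T = 20.2°C.
Saturated to 3400 m: -4.5 × 2.2 km = -9.9°C, so T = 10.3°C.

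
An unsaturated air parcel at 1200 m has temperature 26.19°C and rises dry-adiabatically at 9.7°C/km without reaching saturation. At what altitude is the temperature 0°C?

3900 m

Height above start = (26.19 − 0) / 9.7 = 2.7 km
Altitude = 1200 m + 2700 m = 3900 m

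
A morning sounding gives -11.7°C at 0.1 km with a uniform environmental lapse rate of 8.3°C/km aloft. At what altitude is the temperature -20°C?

Height above start = (-11.7 − (-20)) / 8.3 = 1 km
Altitude = 100 m + 1000 m = 1100 m

1.1 km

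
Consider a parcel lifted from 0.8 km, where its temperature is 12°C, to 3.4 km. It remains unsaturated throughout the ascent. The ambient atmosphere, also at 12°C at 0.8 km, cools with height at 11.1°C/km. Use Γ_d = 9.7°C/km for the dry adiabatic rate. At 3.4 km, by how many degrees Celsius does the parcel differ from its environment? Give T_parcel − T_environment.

+3.64°C (parcel warmer than environment)

Parcel:
  800 → 3400 m (dry, 9.7°C/km): ΔT = -9.7 × 2.6 = -25.22°C → T = -13.22°C
Environment:
  800 → 3400 m (environment, 11.1°C/km): ΔT = -11.1 × 2.6 = -28.86°C → T = -16.86°C
T_parcel − T_env = -13.22 − (-16.86) = +3.64°C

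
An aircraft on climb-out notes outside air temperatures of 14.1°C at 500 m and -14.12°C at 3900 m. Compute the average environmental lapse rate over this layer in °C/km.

Γ = −ΔT/Δz = (14.1 − (-14.12)) / (3900 − 500) m
  = 28.22°C / 3.4 km = 8.3°C/km

8.3°C/km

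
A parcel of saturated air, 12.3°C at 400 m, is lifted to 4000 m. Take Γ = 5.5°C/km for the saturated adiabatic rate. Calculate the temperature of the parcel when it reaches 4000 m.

400–4000 m, saturated adiabatic: Δz = 3.6 km ⇒ ΔT = -19.8°C; T = -7.5°C

-7.5°C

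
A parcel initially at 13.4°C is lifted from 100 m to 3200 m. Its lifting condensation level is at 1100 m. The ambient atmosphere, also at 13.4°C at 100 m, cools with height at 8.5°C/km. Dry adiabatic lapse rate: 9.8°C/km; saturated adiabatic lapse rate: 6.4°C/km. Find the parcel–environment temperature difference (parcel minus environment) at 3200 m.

+3.11°C (parcel warmer than environment)

Parcel:
  100 → 1100 m (dry, 9.8°C/km): ΔT = -9.8 × 1 = -9.8°C → T = 3.6°C
  1100 → 3200 m (saturated, 6.4°C/km): ΔT = -6.4 × 2.1 = -13.44°C → T = -9.84°C
Environment:
  100 → 3200 m (environment, 8.5°C/km): ΔT = -8.5 × 3.1 = -26.35°C → T = -12.95°C
T_parcel − T_env = -9.84 − (-12.95) = +3.11°C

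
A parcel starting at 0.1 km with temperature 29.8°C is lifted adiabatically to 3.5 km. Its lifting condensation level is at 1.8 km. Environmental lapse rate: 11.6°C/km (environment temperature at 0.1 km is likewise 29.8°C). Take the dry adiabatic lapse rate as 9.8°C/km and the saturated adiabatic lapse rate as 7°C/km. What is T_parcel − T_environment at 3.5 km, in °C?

+10.88°C (parcel warmer than environment)

Parcel:
  100–1800 m, dry: Δz = 1.7 km ⇒ ΔT = -16.66°C; T = 13.14°C
  1800–3500 m, saturated: Δz = 1.7 km ⇒ ΔT = -11.9°C; T = 1.24°C
Environment:
  100–3500 m, environment: Δz = 3.4 km ⇒ ΔT = -39.44°C; T = -9.64°C
T_parcel − T_env = 1.24 − (-9.64) = +10.88°C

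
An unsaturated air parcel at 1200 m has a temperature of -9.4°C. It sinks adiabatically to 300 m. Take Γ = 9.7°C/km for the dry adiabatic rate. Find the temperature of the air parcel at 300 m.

-0.67°C

1200 → 300 m (dry adiabatic, 9.7°C/km): ΔT = +9.7 × 0.9 = +8.73°C → T = -0.67°C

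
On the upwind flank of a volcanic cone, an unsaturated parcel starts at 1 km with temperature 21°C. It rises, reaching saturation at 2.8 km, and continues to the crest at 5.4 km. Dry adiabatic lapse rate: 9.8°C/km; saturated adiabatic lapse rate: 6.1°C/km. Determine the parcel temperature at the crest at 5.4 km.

-12.5°C

1000–2800 m, dry: Δz = 1.8 km ⇒ ΔT = -17.64°C; T = 3.36°C
2800–5400 m, saturated: Δz = 2.6 km ⇒ ΔT = -15.86°C; T = -12.5°C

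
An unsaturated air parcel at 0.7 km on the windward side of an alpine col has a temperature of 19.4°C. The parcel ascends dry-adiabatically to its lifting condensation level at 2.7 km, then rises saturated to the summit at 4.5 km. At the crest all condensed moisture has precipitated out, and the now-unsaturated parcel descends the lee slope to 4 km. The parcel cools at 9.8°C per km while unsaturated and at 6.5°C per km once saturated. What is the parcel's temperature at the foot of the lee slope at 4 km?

From 700 m to 2700 m (dry): cools by 9.8 × 2 = 19.6°C, giving -0.2°C.
From 2700 m to 4500 m (saturated): cools by 6.5 × 1.8 = 11.7°C, giving -11.9°C.
From 4500 m to 4000 m (dry descent): warms by 9.8 × 0.5 = 4.9°C, giving -7°C.

-7°C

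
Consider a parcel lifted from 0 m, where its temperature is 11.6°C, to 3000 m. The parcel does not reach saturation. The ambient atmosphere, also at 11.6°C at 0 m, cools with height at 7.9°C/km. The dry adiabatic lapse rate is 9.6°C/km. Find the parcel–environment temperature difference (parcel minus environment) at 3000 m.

Parcel:
  From 0 m to 3000 m (dry): cools by 9.6 × 3 = 28.8°C, giving -17.2°C.
Environment:
  From 0 m to 3000 m (environment): cools by 7.9 × 3 = 23.7°C, giving -12.1°C.
T_parcel − T_env = -17.2 − (-12.1) = -5.1°C

-5.1°C (parcel cooler than environment)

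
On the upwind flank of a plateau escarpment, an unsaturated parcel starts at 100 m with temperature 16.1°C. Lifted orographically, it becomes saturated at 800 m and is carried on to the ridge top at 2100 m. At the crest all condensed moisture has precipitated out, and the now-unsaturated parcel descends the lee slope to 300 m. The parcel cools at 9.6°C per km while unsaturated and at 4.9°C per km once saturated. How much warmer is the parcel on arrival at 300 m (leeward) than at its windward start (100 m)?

100 → 800 m (dry, 9.6°C/km): ΔT = -9.6 × 0.7 = -6.72°C → T = 9.38°C
800 → 2100 m (saturated, 4.9°C/km): ΔT = -4.9 × 1.3 = -6.37°C → T = 3.01°C
2100 → 300 m (dry descent, 9.6°C/km): ΔT = +9.6 × 1.8 = +17.28°C → T = 20.29°C
Net change vs windward start: 20.29 − 16.1 = +4.19°C

+4.19°C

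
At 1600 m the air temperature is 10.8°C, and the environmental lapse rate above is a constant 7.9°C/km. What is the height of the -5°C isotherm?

3600 m

Height above start = (10.8 − (-5)) / 7.9 = 2 km
Altitude = 1600 m + 2000 m = 3600 m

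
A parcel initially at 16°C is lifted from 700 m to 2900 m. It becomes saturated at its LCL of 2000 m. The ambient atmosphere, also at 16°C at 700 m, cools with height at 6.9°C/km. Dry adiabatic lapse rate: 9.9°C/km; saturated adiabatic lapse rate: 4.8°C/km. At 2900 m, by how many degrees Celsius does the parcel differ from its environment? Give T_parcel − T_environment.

-2.01°C (parcel cooler than environment)

Parcel:
  Dry to 2000 m: -9.9 × 1.3 km = -12.87°C, so T = 3.13°C.
  Saturated to 2900 m: -4.8 × 0.9 km = -4.32°C, so T = -1.19°C.
Environment:
  Environment to 2900 m: -6.9 × 2.2 km = -15.18°C, so T = 0.82°C.
T_parcel − T_env = -1.19 − 0.82 = -2.01°C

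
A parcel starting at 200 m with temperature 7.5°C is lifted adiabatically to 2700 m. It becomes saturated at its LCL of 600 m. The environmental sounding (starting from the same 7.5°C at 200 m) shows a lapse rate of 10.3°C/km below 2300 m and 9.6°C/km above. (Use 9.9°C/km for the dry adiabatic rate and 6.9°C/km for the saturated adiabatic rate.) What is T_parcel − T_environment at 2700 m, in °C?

Parcel:
  200 → 600 m (dry, 9.9°C/km): ΔT = -9.9 × 0.4 = -3.96°C → T = 3.54°C
  600 → 2700 m (saturated, 6.9°C/km): ΔT = -6.9 × 2.1 = -14.49°C → T = -10.95°C
Environment:
  200 → 2300 m (environment, lower layer, 10.3°C/km): ΔT = -10.3 × 2.1 = -21.63°C → T = -14.13°C
  2300 → 2700 m (environment, upper layer, 9.6°C/km): ΔT = -9.6 × 0.4 = -3.84°C → T = -17.97°C
T_parcel − T_env = -10.95 − (-17.97) = +7.02°C

+7.02°C (parcel warmer than environment)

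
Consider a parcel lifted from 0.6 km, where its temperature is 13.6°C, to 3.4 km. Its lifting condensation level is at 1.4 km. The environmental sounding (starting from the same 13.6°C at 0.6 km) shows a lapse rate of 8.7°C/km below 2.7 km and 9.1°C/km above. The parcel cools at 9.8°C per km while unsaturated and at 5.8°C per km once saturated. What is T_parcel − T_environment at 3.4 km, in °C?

Parcel:
  600 → 1400 m (dry, 9.8°C/km): ΔT = -9.8 × 0.8 = -7.84°C → T = 5.76°C
  1400 → 3400 m (saturated, 5.8°C/km): ΔT = -5.8 × 2 = -11.6°C → T = -5.84°C
Environment:
  600 → 2700 m (environment, lower layer, 8.7°C/km): ΔT = -8.7 × 2.1 = -18.27°C → T = -4.67°C
  2700 → 3400 m (environment, upper layer, 9.1°C/km): ΔT = -9.1 × 0.7 = -6.37°C → T = -11.04°C
T_parcel − T_env = -5.84 − (-11.04) = +5.2°C

+5.2°C (parcel warmer than environment)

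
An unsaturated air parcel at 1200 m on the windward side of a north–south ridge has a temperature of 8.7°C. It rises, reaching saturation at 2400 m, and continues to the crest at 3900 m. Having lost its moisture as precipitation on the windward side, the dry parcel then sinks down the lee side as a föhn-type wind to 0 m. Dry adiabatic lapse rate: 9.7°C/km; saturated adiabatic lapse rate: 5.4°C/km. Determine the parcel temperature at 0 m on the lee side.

26.79°C

1200–2400 m, dry: Δz = 1.2 km ⇒ ΔT = -11.64°C; T = -2.94°C
2400–3900 m, saturated: Δz = 1.5 km ⇒ ΔT = -8.1°C; T = -11.04°C
3900–0 m, dry descent: Δz = 3.9 km ⇒ ΔT = +37.83°C; T = 26.79°C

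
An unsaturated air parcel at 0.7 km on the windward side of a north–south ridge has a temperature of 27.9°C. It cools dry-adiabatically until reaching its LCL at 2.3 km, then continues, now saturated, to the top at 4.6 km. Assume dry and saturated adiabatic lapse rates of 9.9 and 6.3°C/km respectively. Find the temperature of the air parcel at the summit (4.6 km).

700 → 2300 m (dry, 9.9°C/km): ΔT = -9.9 × 1.6 = -15.84°C → T = 12.06°C
2300 → 4600 m (saturated, 6.3°C/km): ΔT = -6.3 × 2.3 = -14.49°C → T = -2.43°C

-2.43°C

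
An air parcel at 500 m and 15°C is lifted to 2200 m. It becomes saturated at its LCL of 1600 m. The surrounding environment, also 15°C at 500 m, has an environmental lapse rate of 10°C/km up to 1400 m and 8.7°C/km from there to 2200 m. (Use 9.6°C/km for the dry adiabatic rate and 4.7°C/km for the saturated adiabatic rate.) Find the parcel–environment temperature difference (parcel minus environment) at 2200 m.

+2.58°C (parcel warmer than environment)

Parcel:
  From 500 m to 1600 m (dry): cools by 9.6 × 1.1 = 10.56°C, giving 4.44°C.
  From 1600 m to 2200 m (saturated): cools by 4.7 × 0.6 = 2.82°C, giving 1.62°C.
Environment:
  From 500 m to 1400 m (environment, lower layer): cools by 10 × 0.9 = 9°C, giving 6°C.
  From 1400 m to 2200 m (environment, upper layer): cools by 8.7 × 0.8 = 6.96°C, giving -0.96°C.
T_parcel − T_env = 1.62 − (-0.96) = +2.58°C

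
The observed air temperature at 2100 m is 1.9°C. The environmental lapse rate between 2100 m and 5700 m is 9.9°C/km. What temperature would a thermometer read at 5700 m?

-33.74°C

From 2100 m to 5700 m (environmental): cools by 9.9 × 3.6 = 35.64°C, giving -33.74°C.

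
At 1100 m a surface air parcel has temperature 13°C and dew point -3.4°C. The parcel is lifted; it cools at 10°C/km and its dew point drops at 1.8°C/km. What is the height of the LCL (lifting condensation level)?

3100 m

T and T_d converge at 10 − 1.8 = 8.2°C per km
Height above start = (13 − (-3.4)) / 8.2 = 2 km
LCL altitude = 1100 m + 2000 m = 3100 m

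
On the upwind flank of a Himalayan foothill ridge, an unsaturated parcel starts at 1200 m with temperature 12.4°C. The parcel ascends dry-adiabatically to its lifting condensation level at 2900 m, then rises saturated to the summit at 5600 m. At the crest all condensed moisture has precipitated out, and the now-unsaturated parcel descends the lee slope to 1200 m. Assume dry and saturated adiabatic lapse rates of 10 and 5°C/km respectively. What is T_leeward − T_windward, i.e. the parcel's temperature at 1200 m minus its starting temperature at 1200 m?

Dry to 2900 m: -10 × 1.7 km = -17°C, so T = -4.6°C.
Saturated to 5600 m: -5 × 2.7 km = -13.5°C, so T = -18.1°C.
Dry descent to 1200 m: +10 × 4.4 km = +44°C, so T = 25.9°C.
Net change vs windward start: 25.9 − 12.4 = +13.5°C

+13.5°C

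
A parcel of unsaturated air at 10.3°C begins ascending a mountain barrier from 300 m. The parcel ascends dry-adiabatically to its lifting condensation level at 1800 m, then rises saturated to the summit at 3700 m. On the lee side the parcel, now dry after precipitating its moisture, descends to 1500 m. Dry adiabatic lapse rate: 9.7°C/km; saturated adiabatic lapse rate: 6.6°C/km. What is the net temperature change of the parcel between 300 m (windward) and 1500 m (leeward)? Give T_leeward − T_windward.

300 → 1800 m (dry, 9.7°C/km): ΔT = -9.7 × 1.5 = -14.55°C → T = -4.25°C
1800 → 3700 m (saturated, 6.6°C/km): ΔT = -6.6 × 1.9 = -12.54°C → T = -16.79°C
3700 → 1500 m (dry descent, 9.7°C/km): ΔT = +9.7 × 2.2 = +21.34°C → T = 4.55°C
Net change vs windward start: 4.55 − 10.3 = -5.75°C

-5.75°C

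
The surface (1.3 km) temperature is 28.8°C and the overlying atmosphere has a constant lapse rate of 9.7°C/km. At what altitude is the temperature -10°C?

Height above start = (28.8 − (-10)) / 9.7 = 4 km
Altitude = 1300 m + 4000 m = 5300 m

5.3 km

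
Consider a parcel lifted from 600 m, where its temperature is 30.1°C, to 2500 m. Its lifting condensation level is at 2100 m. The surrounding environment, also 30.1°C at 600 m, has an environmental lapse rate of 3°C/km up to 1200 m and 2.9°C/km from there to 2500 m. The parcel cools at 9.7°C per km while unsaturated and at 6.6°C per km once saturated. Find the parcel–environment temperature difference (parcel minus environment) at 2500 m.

-11.62°C (parcel cooler than environment)

Parcel:
  600–2100 m, dry: Δz = 1.5 km ⇒ ΔT = -14.55°C; T = 15.55°C
  2100–2500 m, saturated: Δz = 0.4 km ⇒ ΔT = -2.64°C; T = 12.91°C
Environment:
  600–1200 m, environment, lower layer: Δz = 0.6 km ⇒ ΔT = -1.8°C; T = 28.3°C
  1200–2500 m, environment, upper layer: Δz = 1.3 km ⇒ ΔT = -3.77°C; T = 24.53°C
T_parcel − T_env = 12.91 − 24.53 = -11.62°C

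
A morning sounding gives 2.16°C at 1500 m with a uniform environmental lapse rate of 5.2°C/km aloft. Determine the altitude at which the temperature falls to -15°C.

Height above start = (2.16 − (-15)) / 5.2 = 3.3 km
Altitude = 1500 m + 3300 m = 4800 m

4800 m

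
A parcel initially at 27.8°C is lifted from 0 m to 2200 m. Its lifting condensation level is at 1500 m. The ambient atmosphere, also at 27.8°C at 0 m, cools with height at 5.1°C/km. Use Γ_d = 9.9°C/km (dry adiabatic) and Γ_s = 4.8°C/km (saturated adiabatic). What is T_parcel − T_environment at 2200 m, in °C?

-6.99°C (parcel cooler than environment)

Parcel:
  From 0 m to 1500 m (dry): cools by 9.9 × 1.5 = 14.85°C, giving 12.95°C.
  From 1500 m to 2200 m (saturated): cools by 4.8 × 0.7 = 3.36°C, giving 9.59°C.
Environment:
  From 0 m to 2200 m (environment): cools by 5.1 × 2.2 = 11.22°C, giving 16.58°C.
T_parcel − T_env = 9.59 − 16.58 = -6.99°C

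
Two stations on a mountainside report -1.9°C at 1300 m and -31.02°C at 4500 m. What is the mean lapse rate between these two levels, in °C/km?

Γ = −ΔT/Δz = (-1.9 − (-31.02)) / (4500 − 1300) m
  = 29.12°C / 3.2 km = 9.1°C/km

9.1°C/km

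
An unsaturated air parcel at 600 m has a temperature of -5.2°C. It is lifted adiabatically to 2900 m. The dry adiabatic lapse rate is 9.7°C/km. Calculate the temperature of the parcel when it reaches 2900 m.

-27.51°C

600 → 2900 m (dry adiabatic, 9.7°C/km): ΔT = -9.7 × 2.3 = -22.31°C → T = -27.51°C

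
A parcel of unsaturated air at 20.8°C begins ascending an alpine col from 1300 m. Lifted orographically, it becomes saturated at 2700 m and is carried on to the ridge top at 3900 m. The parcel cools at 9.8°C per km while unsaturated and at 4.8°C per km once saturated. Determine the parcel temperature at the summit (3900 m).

1.32°C

1300 → 2700 m (dry, 9.8°C/km): ΔT = -9.8 × 1.4 = -13.72°C → T = 7.08°C
2700 → 3900 m (saturated, 4.8°C/km): ΔT = -4.8 × 1.2 = -5.76°C → T = 1.32°C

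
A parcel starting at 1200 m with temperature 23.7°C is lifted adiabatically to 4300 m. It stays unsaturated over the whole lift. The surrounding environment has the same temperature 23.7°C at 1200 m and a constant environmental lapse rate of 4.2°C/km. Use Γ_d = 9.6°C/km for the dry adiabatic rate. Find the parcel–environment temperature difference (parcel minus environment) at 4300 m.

-16.74°C (parcel cooler than environment)

Parcel:
  From 1200 m to 4300 m (dry): cools by 9.6 × 3.1 = 29.76°C, giving -6.06°C.
Environment:
  From 1200 m to 4300 m (environment): cools by 4.2 × 3.1 = 13.02°C, giving 10.68°C.
T_parcel − T_env = -6.06 − 10.68 = -16.74°C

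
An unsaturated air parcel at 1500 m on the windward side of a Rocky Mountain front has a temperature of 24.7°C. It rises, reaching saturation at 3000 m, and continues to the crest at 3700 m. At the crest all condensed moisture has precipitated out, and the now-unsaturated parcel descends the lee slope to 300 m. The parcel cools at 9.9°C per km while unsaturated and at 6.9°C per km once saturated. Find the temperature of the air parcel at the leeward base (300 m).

From 1500 m to 3000 m (dry): cools by 9.9 × 1.5 = 14.85°C, giving 9.85°C.
From 3000 m to 3700 m (saturated): cools by 6.9 × 0.7 = 4.83°C, giving 5.02°C.
From 3700 m to 300 m (dry descent): warms by 9.9 × 3.4 = 33.66°C, giving 38.68°C.

38.68°C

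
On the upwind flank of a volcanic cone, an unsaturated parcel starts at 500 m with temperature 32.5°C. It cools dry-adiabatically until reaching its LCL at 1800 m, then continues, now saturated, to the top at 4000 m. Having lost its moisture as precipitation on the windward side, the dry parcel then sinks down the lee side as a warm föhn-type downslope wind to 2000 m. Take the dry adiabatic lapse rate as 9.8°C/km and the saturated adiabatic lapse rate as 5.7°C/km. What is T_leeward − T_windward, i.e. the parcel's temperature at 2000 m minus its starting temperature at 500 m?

-5.68°C

Dry to 1800 m: -9.8 × 1.3 km = -12.74°C, so T = 19.76°C.
Saturated to 4000 m: -5.7 × 2.2 km = -12.54°C, so T = 7.22°C.
Dry descent to 2000 m: +9.8 × 2 km = +19.6°C, so T = 26.82°C.
Net change vs windward start: 26.82 − 32.5 = -5.68°C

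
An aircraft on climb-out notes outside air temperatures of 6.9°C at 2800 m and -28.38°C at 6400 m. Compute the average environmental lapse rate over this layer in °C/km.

Γ = −ΔT/Δz = (6.9 − (-28.38)) / (6400 − 2800) m
  = 35.28°C / 3.6 km = 9.8°C/km

9.8°C/km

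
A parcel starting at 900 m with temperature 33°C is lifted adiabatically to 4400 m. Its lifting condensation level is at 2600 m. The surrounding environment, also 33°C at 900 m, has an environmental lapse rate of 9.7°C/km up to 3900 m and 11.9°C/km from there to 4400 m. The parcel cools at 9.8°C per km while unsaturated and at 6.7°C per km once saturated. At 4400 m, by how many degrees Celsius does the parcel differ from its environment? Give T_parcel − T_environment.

Parcel:
  Dry to 2600 m: -9.8 × 1.7 km = -16.66°C, so T = 16.34°C.
  Saturated to 4400 m: -6.7 × 1.8 km = -12.06°C, so T = 4.28°C.
Environment:
  Environment, lower layer to 3900 m: -9.7 × 3 km = -29.1°C, so T = 3.9°C.
  Environment, upper layer to 4400 m: -11.9 × 0.5 km = -5.95°C, so T = -2.05°C.
T_parcel − T_env = 4.28 − (-2.05) = +6.33°C

+6.33°C (parcel warmer than environment)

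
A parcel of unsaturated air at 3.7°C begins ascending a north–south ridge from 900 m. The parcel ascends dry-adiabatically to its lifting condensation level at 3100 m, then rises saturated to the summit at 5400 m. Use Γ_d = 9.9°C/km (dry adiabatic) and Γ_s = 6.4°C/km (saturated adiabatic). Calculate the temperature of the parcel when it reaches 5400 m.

-32.8°C

Dry to 3100 m: -9.9 × 2.2 km = -21.78°C, so T = -18.08°C.
Saturated to 5400 m: -6.4 × 2.3 km = -14.72°C, so T = -32.8°C.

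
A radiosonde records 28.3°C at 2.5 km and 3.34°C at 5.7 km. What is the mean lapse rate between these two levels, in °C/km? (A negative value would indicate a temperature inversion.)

7.8°C/km

Γ = −ΔT/Δz = (28.3 − 3.34) / (5700 − 2500) m
  = 24.96°C / 3.2 km = 7.8°C/km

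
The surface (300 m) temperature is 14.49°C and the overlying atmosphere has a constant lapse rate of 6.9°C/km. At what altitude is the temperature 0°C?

2400 m

Height above start = (14.49 − 0) / 6.9 = 2.1 km
Altitude = 300 m + 2100 m = 2400 m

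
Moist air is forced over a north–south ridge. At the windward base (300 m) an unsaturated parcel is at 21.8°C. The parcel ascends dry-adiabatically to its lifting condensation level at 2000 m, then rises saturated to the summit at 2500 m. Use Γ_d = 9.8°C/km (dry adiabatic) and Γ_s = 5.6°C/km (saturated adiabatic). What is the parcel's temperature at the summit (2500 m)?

2.34°C

Dry to 2000 m: -9.8 × 1.7 km = -16.66°C, so T = 5.14°C.
Saturated to 2500 m: -5.6 × 0.5 km = -2.8°C, so T = 2.34°C.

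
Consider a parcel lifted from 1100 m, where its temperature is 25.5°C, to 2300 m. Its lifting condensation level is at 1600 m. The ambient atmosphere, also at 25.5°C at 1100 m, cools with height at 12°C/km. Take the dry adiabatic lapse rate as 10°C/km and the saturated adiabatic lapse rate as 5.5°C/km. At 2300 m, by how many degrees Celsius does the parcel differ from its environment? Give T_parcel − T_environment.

+5.55°C (parcel warmer than environment)

Parcel:
  From 1100 m to 1600 m (dry): cools by 10 × 0.5 = 5°C, giving 20.5°C.
  From 1600 m to 2300 m (saturated): cools by 5.5 × 0.7 = 3.85°C, giving 16.65°C.
Environment:
  From 1100 m to 2300 m (environment): cools by 12 × 1.2 = 14.4°C, giving 11.1°C.
T_parcel − T_env = 16.65 − 11.1 = +5.55°C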